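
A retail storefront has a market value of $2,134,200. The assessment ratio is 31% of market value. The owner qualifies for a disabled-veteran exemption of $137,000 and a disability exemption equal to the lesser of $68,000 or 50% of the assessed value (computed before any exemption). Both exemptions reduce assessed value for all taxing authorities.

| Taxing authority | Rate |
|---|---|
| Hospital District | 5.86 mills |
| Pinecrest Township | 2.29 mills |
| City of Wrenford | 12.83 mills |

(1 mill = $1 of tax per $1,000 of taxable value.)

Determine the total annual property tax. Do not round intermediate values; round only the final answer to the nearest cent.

$9,579.51

Assessed value = $2,134,200 × 0.31 = $661,602
Disability exemption = min($68,000, 50% × $661,602) = min($68,000, $330,801) = $68,000 (dollar cap binds)
Taxable value = $661,602 − $137,000 − $68,000 = $456,602
Hospital District: $456,602 × 0.00586 = $2,675.68772
Pinecrest Township: $456,602 × 0.00229 = $1,045.61858
City of Wrenford: $456,602 × 0.01283 = $5,858.20366
Total = $9,579.50996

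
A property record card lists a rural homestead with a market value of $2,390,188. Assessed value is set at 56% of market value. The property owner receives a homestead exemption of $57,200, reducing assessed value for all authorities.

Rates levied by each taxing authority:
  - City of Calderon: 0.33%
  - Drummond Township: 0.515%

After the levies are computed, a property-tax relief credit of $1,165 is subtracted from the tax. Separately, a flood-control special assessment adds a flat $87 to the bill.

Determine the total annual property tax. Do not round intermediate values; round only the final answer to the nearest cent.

$9,749.03

Assessed value = $2,390,188 × 0.56 = $1,338,505.28
Taxable value = $1,338,505.28 − $57,200 = $1,281,305.28
City of Calderon: $1,281,305.28 × 0.0033 = $4,228.307424
Drummond Township: $1,281,305.28 × 0.00515 = $6,598.722192
Levies subtotal = $10,827.029616
After credit = $10,827.029616 − $1,165 = $9,662.029616
Total = $9,662.029616 + $87 = $9,749.029616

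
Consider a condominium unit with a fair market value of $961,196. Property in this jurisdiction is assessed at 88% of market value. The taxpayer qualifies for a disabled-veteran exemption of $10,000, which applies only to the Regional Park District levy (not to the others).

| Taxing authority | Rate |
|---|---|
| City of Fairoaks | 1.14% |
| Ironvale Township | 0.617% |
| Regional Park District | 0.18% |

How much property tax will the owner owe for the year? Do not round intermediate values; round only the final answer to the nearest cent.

$16,366.16

Assessed value = $961,196 × 0.88 = $845,852.48
City of Fairoaks: $845,852.48 × 0.0114 = $9,642.718272
Ironvale Township: $845,852.48 × 0.00617 = $5,218.9098016
Regional Park District: ($845,852.48 − $10,000) × 0.0018 = $835,852.48 × 0.0018 = $1,504.534464
Total = $16,366.1625376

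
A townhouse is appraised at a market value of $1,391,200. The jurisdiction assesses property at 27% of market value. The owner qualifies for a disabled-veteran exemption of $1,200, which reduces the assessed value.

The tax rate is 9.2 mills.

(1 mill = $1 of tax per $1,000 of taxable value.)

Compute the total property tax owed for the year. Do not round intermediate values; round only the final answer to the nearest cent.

Assessed value = $1,391,200 × 0.27 = $375,624
Taxable value = $375,624 − $1,200 = $374,424
Tax = $374,424 × 0.0092 = $3,444.7008

$3,444.70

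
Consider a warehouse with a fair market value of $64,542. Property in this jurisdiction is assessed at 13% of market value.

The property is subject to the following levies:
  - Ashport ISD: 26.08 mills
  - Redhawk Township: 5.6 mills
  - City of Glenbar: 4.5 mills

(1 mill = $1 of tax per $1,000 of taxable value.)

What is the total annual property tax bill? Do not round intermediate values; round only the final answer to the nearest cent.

Assessed value = $64,542 × 0.13 = $8,390.46
Ashport ISD: $8,390.46 × 0.02608 = $218.8231968
Redhawk Township: $8,390.46 × 0.0056 = $46.986576
City of Glenbar: $8,390.46 × 0.0045 = $37.75707
Total = $218.8231968 + $46.986576 + $37.75707 = $303.5668428

$303.57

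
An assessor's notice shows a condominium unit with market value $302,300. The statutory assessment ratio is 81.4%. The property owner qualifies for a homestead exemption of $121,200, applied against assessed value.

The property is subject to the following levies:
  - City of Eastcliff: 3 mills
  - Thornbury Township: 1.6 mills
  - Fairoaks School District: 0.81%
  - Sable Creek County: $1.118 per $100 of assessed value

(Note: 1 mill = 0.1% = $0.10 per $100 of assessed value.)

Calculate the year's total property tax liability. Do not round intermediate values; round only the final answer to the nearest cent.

$2,981.95

Assessed value = $302,300 × 0.814 = $246,072.2
Taxable value = $246,072.2 − $121,200 = $124,872.2
City of Eastcliff: $124,872.2 × 0.003 = $374.6166
Thornbury Township: $124,872.2 × 0.0016 = $199.79552
Fairoaks School District: $124,872.2 × 0.0081 = $1,011.46482
Sable Creek County: $124,872.2 × 0.01118 = $1,396.071196
Total = $2,981.948136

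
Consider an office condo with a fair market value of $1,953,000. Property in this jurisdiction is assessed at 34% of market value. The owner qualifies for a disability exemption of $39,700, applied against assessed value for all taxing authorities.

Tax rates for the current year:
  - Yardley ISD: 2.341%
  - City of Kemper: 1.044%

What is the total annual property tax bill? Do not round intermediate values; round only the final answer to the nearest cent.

Assessed value = $1,953,000 × 0.34 = $664,020
Taxable value = $664,020 − $39,700 = $624,320
Yardley ISD: $624,320 × 0.02341 = $14,615.3312
City of Kemper: $624,320 × 0.01044 = $6,517.9008
Total = $14,615.3312 + $6,517.9008 = $21,133.232

$21,133.23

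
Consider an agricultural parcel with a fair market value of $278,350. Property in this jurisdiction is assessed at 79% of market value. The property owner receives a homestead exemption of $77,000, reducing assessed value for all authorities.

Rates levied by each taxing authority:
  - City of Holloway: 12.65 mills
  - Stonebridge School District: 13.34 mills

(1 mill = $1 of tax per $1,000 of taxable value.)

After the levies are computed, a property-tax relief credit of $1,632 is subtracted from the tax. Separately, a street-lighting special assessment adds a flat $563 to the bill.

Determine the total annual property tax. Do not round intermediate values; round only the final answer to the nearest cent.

Assessed value = $278,350 × 0.79 = $219,896.5
Taxable value = $219,896.5 − $77,000 = $142,896.5
City of Holloway: $142,896.5 × 0.01265 = $1,807.640725
Stonebridge School District: $142,896.5 × 0.01334 = $1,906.23931
Levies subtotal = $3,713.880035
After credit = $3,713.880035 − $1,632 = $2,081.880035
Total = $2,081.880035 + $563 = $2,644.880035

$2,644.88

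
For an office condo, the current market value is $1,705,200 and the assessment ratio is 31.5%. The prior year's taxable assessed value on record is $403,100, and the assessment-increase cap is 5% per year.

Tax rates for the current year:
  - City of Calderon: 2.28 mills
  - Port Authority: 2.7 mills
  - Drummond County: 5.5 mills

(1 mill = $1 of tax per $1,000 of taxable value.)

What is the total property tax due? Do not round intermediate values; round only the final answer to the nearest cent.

Uncapped assessed value = $1,705,200 × 0.315 = $537,138
Cap limit = $403,100 × 1.05 = $423,255
Taxable assessed value = min($537,138, $423,255) = $423,255 (cap binds)
City of Calderon: $423,255 × 0.00228 = $965.0214
Port Authority: $423,255 × 0.0027 = $1,142.7885
Drummond County: $423,255 × 0.0055 = $2,327.9025
Total = $4,435.7124

$4,435.71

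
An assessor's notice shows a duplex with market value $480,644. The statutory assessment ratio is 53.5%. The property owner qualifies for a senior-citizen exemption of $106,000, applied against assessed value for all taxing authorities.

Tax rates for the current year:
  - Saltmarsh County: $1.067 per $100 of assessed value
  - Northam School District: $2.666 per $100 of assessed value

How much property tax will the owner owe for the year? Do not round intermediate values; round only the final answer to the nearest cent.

$5,642.23

Assessed value = $480,644 × 0.535 = $257,144.54
Taxable value = $257,144.54 − $106,000 = $151,144.54
Saltmarsh County: $151,144.54 × 0.01067 = $1,612.7122418
Northam School District: $151,144.54 × 0.02666 = $4,029.5134364
Total = $1,612.7122418 + $4,029.5134364 = $5,642.2256782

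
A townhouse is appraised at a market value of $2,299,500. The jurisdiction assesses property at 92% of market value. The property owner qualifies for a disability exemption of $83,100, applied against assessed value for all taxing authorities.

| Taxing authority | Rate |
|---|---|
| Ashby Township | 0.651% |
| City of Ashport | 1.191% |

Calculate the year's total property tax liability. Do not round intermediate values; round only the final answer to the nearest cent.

$37,437.54

Assessed value = $2,299,500 × 0.92 = $2,115,540
Taxable value = $2,115,540 − $83,100 = $2,032,440
Ashby Township: $2,032,440 × 0.00651 = $13,231.1844
City of Ashport: $2,032,440 × 0.01191 = $24,206.3604
Total = $13,231.1844 + $24,206.3604 = $37,437.5448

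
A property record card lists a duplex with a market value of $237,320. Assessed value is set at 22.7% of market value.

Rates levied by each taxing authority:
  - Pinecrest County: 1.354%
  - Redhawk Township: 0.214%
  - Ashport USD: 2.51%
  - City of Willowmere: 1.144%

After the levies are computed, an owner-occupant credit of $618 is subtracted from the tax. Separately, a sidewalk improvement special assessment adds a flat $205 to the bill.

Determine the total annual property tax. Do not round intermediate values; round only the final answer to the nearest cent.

Assessed value = $237,320 × 0.227 = $53,871.64
Pinecrest County: $53,871.64 × 0.01354 = $729.4220056
Redhawk Township: $53,871.64 × 0.00214 = $115.2853096
Ashport USD: $53,871.64 × 0.0251 = $1,352.178164
City of Willowmere: $53,871.64 × 0.01144 = $616.2915616
Levies subtotal = $2,813.1770408
After credit = $2,813.1770408 − $618 = $2,195.1770408
Total = $2,195.1770408 + $205 = $2,400.1770408

$2,400.18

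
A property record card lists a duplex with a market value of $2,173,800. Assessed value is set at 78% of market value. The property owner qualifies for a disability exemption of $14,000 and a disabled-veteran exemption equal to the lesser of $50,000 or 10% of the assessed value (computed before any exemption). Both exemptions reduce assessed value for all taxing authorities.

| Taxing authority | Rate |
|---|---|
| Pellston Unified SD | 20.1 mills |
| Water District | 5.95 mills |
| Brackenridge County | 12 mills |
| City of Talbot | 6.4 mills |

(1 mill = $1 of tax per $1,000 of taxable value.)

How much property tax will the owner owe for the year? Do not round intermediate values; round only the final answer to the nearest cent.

$72,523.02

Assessed value = $2,173,800 × 0.78 = $1,695,564
Disabled-veteran exemption = min($50,000, 10% × $1,695,564) = min($50,000, $169,556.4) = $50,000 (dollar cap binds)
Taxable value = $1,695,564 − $14,000 − $50,000 = $1,631,564
Pellston Unified SD: $1,631,564 × 0.0201 = $32,794.4364
Water District: $1,631,564 × 0.00595 = $9,707.8058
Brackenridge County: $1,631,564 × 0.012 = $19,578.768
City of Talbot: $1,631,564 × 0.0064 = $10,442.0096
Total = $72,523.0198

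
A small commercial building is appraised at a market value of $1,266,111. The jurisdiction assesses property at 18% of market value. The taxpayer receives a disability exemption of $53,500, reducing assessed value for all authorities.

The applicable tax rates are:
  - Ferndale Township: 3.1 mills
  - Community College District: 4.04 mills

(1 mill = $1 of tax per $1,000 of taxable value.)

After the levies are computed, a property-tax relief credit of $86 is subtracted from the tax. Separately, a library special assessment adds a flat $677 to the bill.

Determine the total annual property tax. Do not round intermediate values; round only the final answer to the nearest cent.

Assessed value = $1,266,111 × 0.18 = $227,899.98
Taxable value = $227,899.98 − $53,500 = $174,399.98
Ferndale Township: $174,399.98 × 0.0031 = $540.639938
Community College District: $174,399.98 × 0.00404 = $704.5759192
Levies subtotal = $1,245.2158572
After credit = $1,245.2158572 − $86 = $1,159.2158572
Total = $1,159.2158572 + $677 = $1,836.2158572

$1,836.22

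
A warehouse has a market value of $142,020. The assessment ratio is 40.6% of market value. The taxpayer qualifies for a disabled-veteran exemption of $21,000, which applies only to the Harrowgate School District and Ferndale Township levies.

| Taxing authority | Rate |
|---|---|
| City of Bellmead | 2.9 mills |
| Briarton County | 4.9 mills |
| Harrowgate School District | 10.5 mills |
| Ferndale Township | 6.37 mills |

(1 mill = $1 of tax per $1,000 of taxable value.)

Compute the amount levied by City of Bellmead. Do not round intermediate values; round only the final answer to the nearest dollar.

$167

Assessed value = $142,020 × 0.406 = $57,660.12
City of Bellmead taxable value = $57,660.12 (exemption does not apply)
City of Bellmead levy = $57,660.12 × 0.0029 = $167.214348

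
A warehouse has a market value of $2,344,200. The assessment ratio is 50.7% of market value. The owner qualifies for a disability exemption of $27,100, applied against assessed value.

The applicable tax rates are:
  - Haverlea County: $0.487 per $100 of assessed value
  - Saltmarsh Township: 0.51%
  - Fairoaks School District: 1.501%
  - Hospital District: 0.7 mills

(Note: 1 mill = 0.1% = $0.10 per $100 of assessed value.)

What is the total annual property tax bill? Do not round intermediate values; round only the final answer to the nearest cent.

$29,824.99

Assessed value = $2,344,200 × 0.507 = $1,188,509.4
Taxable value = $1,188,509.4 − $27,100 = $1,161,409.4
Haverlea County: $1,161,409.4 × 0.00487 = $5,656.063778
Saltmarsh Township: $1,161,409.4 × 0.0051 = $5,923.18794
Fairoaks School District: $1,161,409.4 × 0.01501 = $17,432.755094
Hospital District: $1,161,409.4 × 0.0007 = $812.98658
Total = $29,824.993392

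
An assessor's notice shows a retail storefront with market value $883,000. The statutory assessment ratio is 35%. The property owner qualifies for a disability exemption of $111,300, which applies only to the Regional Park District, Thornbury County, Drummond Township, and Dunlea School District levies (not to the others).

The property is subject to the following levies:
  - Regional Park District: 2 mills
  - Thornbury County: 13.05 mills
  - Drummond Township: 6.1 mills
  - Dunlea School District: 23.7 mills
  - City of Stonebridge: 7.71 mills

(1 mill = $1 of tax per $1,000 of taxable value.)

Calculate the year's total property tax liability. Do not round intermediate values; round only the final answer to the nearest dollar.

Assessed value = $883,000 × 0.35 = $309,050
Regional Park District: ($309,050 − $111,300) × 0.002 = $197,750 × 0.002 = $395.5
Thornbury County: ($309,050 − $111,300) × 0.01305 = $197,750 × 0.01305 = $2,580.6375
Drummond Township: ($309,050 − $111,300) × 0.0061 = $197,750 × 0.0061 = $1,206.275
Dunlea School District: ($309,050 − $111,300) × 0.0237 = $197,750 × 0.0237 = $4,686.675
City of Stonebridge: $309,050 × 0.00771 = $2,382.7755
Total = $11,251.863

$11,252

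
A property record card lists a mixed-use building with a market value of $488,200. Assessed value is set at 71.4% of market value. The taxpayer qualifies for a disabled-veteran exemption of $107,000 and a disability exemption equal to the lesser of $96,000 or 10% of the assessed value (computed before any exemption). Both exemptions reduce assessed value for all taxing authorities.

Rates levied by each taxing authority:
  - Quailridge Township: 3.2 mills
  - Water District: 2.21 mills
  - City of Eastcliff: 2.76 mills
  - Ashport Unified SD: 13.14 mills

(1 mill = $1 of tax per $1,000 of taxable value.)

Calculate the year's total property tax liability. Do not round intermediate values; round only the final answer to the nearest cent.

$4,405.15

Assessed value = $488,200 × 0.714 = $348,574.8
Disability exemption = min($96,000, 10% × $348,574.8) = min($96,000, $34,857.48) = $34,857.48 (percentage binds)
Taxable value = $348,574.8 − $107,000 − $34,857.48 = $206,717.32
Quailridge Township: $206,717.32 × 0.0032 = $661.495424
Water District: $206,717.32 × 0.00221 = $456.8452772
City of Eastcliff: $206,717.32 × 0.00276 = $570.5398032
Ashport Unified SD: $206,717.32 × 0.01314 = $2,716.2655848
Total = $4,405.1460892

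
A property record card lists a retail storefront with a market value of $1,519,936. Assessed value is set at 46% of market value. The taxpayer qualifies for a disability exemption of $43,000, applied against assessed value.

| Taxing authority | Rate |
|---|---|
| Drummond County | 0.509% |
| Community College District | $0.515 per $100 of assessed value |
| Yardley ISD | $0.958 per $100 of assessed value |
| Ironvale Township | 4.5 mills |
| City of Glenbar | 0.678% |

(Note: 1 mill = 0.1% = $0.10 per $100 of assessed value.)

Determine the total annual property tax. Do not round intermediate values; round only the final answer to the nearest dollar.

Assessed value = $1,519,936 × 0.46 = $699,170.56
Taxable value = $699,170.56 − $43,000 = $656,170.56
Drummond County: $656,170.56 × 0.00509 = $3,339.9081504
Community College District: $656,170.56 × 0.00515 = $3,379.278384
Yardley ISD: $656,170.56 × 0.00958 = $6,286.1139648
Ironvale Township: $656,170.56 × 0.0045 = $2,952.76752
City of Glenbar: $656,170.56 × 0.00678 = $4,448.8363968
Total = $20,406.904416

$20,407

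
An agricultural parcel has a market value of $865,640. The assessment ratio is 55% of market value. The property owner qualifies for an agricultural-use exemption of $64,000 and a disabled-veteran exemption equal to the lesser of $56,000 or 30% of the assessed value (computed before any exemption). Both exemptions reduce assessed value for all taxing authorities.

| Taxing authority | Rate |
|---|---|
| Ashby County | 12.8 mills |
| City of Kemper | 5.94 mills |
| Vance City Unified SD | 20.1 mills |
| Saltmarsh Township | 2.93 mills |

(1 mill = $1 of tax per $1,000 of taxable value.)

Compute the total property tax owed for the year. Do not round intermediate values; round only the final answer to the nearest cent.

$14,874.38

Assessed value = $865,640 × 0.55 = $476,102
Disabled-veteran exemption = min($56,000, 30% × $476,102) = min($56,000, $142,830.6) = $56,000 (dollar cap binds)
Taxable value = $476,102 − $64,000 − $56,000 = $356,102
Ashby County: $356,102 × 0.0128 = $4,558.1056
City of Kemper: $356,102 × 0.00594 = $2,115.24588
Vance City Unified SD: $356,102 × 0.0201 = $7,157.6502
Saltmarsh Township: $356,102 × 0.00293 = $1,043.37886
Total = $14,874.38054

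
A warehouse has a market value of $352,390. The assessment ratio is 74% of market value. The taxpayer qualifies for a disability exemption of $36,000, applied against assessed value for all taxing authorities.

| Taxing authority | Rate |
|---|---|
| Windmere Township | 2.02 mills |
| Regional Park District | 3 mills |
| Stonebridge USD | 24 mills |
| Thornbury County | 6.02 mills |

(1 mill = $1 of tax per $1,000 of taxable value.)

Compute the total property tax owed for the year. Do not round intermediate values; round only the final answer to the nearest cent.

Assessed value = $352,390 × 0.74 = $260,768.6
Taxable value = $260,768.6 − $36,000 = $224,768.6
Windmere Township: $224,768.6 × 0.00202 = $454.032572
Regional Park District: $224,768.6 × 0.003 = $674.3058
Stonebridge USD: $224,768.6 × 0.024 = $5,394.4464
Thornbury County: $224,768.6 × 0.00602 = $1,353.106972
Total = $454.032572 + $674.3058 + $5,394.4464 + $1,353.106972 = $7,875.891744

$7,875.89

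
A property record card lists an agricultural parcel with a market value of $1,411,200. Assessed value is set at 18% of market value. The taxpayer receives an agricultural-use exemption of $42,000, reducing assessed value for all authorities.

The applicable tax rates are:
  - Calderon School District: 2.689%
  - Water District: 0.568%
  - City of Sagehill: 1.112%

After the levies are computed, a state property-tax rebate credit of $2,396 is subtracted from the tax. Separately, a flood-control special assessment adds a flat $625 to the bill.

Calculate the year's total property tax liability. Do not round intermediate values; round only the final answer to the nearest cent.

$7,491.98

Assessed value = $1,411,200 × 0.18 = $254,016
Taxable value = $254,016 − $42,000 = $212,016
Calderon School District: $212,016 × 0.02689 = $5,701.11024
Water District: $212,016 × 0.00568 = $1,204.25088
City of Sagehill: $212,016 × 0.01112 = $2,357.61792
Levies subtotal = $9,262.97904
After credit = $9,262.97904 − $2,396 = $6,866.97904
Total = $6,866.97904 + $625 = $7,491.97904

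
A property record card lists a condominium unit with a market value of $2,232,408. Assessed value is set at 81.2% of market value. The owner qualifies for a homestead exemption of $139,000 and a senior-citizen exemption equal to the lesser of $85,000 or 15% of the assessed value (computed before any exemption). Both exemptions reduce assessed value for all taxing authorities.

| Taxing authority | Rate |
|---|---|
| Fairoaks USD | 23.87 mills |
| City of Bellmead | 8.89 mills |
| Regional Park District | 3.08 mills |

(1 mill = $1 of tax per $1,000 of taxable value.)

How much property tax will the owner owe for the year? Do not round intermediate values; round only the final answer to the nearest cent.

Assessed value = $2,232,408 × 0.812 = $1,812,715.296
Senior-citizen exemption = min($85,000, 15% × $1,812,715.296) = min($85,000, $271,907.2944) = $85,000 (dollar cap binds)
Taxable value = $1,812,715.296 − $139,000 − $85,000 = $1,588,715.296
Fairoaks USD: $1,588,715.296 × 0.02387 = $37,922.63411552
City of Bellmead: $1,588,715.296 × 0.00889 = $14,123.67898144
Regional Park District: $1,588,715.296 × 0.00308 = $4,893.24311168
Total = $56,939.55620864

$56,939.56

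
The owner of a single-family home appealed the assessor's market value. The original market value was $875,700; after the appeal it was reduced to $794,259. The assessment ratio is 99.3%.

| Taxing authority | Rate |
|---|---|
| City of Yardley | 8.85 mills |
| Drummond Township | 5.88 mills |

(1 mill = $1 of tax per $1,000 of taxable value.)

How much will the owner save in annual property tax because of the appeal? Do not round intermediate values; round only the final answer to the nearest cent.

$1,191.23

Old assessed value = $875,700 × 0.993 = $869,570.1
New assessed value = $794,259 × 0.993 = $788,699.187
Combined rate = 0.00885 + 0.00588 = 0.01473
Old tax = $869,570.1 × 0.01473 = $12,808.767573
New tax = $788,699.187 × 0.01473 = $11,617.53902451
Reduction = $12,808.767573 − $11,617.53902451 = $1,191.22854849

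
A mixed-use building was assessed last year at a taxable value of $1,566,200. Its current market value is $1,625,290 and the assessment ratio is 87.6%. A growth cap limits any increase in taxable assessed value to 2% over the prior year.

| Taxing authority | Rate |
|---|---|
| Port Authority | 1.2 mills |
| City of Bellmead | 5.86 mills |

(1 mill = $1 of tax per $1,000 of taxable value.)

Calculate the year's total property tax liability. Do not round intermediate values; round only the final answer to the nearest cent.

Uncapped assessed value = $1,625,290 × 0.876 = $1,423,754.04
Cap limit = $1,566,200 × 1.02 = $1,597,524
Taxable assessed value = min($1,423,754.04, $1,597,524) = $1,423,754.04 (cap does not bind)
Port Authority: $1,423,754.04 × 0.0012 = $1,708.504848
City of Bellmead: $1,423,754.04 × 0.00586 = $8,343.1986744
Total = $10,051.7035224

$10,051.70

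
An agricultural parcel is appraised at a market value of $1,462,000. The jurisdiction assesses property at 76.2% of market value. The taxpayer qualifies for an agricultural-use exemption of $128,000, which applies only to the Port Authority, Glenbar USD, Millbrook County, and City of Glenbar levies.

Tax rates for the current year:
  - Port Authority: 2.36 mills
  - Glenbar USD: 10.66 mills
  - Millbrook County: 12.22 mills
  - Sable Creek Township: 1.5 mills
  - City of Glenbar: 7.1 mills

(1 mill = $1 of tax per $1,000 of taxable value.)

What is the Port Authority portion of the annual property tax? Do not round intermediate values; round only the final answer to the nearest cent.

$2,327.06

Assessed value = $1,462,000 × 0.762 = $1,114,044
Port Authority taxable value = $1,114,044 − $128,000 = $986,044
Port Authority levy = $986,044 × 0.00236 = $2,327.06384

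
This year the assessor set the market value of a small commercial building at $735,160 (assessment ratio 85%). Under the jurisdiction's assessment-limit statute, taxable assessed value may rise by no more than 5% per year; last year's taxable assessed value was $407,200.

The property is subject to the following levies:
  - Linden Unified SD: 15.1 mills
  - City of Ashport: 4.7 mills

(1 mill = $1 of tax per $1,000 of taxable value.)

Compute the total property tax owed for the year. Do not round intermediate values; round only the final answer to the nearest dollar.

Uncapped assessed value = $735,160 × 0.85 = $624,886
Cap limit = $407,200 × 1.05 = $427,560
Taxable assessed value = min($624,886, $427,560) = $427,560 (cap binds)
Linden Unified SD: $427,560 × 0.0151 = $6,456.156
City of Ashport: $427,560 × 0.0047 = $2,009.532
Total = $8,465.688

$8,466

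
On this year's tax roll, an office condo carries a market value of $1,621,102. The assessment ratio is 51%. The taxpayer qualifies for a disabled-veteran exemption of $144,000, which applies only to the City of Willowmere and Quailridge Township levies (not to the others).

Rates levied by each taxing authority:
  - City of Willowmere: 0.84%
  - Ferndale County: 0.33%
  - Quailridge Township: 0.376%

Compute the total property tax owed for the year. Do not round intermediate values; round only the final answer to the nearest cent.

Assessed value = $1,621,102 × 0.51 = $826,762.02
City of Willowmere: ($826,762.02 − $144,000) × 0.0084 = $682,762.02 × 0.0084 = $5,735.200968
Ferndale County: $826,762.02 × 0.0033 = $2,728.314666
Quailridge Township: ($826,762.02 − $144,000) × 0.00376 = $682,762.02 × 0.00376 = $2,567.1851952
Total = $11,030.7008292

$11,030.70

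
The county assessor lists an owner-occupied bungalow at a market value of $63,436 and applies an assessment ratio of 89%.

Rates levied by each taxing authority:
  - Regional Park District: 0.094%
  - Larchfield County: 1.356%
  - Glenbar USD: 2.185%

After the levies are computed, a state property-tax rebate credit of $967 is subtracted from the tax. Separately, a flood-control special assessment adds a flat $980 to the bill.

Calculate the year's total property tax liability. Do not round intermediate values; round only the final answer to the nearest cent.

$2,065.25

Assessed value = $63,436 × 0.89 = $56,458.04
Regional Park District: $56,458.04 × 0.00094 = $53.0705576
Larchfield County: $56,458.04 × 0.01356 = $765.5710224
Glenbar USD: $56,458.04 × 0.02185 = $1,233.608174
Levies subtotal = $2,052.249754
After credit = $2,052.249754 − $967 = $1,085.249754
Total = $1,085.249754 + $980 = $2,065.249754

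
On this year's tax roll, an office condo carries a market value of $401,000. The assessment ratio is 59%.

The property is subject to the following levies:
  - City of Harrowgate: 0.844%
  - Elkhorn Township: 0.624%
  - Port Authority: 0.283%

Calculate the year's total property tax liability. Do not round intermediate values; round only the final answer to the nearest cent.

$4,142.69

Assessed value = $401,000 × 0.59 = $236,590
City of Harrowgate: $236,590 × 0.00844 = $1,996.8196
Elkhorn Township: $236,590 × 0.00624 = $1,476.3216
Port Authority: $236,590 × 0.00283 = $669.5497
Total = $1,996.8196 + $1,476.3216 + $669.5497 = $4,142.6909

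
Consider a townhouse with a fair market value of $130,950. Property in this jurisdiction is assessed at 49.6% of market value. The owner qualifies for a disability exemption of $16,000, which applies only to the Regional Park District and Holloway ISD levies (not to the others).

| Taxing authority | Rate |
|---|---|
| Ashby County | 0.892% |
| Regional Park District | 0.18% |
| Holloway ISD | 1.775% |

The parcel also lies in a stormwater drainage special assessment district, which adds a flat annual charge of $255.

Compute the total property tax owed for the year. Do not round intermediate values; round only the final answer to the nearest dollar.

$1,791

Assessed value = $130,950 × 0.496 = $64,951.2
Ashby County: $64,951.2 × 0.00892 = $579.364704
Regional Park District: ($64,951.2 − $16,000) × 0.0018 = $48,951.2 × 0.0018 = $88.11216
Holloway ISD: ($64,951.2 − $16,000) × 0.01775 = $48,951.2 × 0.01775 = $868.8838
Levies subtotal = $1,536.360664
Total = $1,536.360664 + $255 = $1,791.360664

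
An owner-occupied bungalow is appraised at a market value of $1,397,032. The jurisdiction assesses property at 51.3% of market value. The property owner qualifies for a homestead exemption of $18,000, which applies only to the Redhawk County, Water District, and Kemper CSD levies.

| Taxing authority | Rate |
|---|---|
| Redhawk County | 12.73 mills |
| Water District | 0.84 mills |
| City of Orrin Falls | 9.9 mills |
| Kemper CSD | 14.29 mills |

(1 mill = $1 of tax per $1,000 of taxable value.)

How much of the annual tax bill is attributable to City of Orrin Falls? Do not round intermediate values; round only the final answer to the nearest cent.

$7,095.11

Assessed value = $1,397,032 × 0.513 = $716,677.416
City of Orrin Falls taxable value = $716,677.416 (exemption does not apply)
City of Orrin Falls levy = $716,677.416 × 0.0099 = $7,095.1064184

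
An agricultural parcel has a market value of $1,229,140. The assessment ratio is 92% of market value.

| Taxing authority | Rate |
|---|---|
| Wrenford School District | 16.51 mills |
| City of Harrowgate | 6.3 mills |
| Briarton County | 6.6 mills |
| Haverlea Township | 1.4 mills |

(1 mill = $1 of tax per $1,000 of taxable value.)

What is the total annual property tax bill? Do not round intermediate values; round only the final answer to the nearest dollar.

Assessed value = $1,229,140 × 0.92 = $1,130,808.8
Wrenford School District: $1,130,808.8 × 0.01651 = $18,669.653288
City of Harrowgate: $1,130,808.8 × 0.0063 = $7,124.09544
Briarton County: $1,130,808.8 × 0.0066 = $7,463.33808
Haverlea Township: $1,130,808.8 × 0.0014 = $1,583.13232
Total = $18,669.653288 + $7,124.09544 + $7,463.33808 + $1,583.13232 = $34,840.219128

$34,840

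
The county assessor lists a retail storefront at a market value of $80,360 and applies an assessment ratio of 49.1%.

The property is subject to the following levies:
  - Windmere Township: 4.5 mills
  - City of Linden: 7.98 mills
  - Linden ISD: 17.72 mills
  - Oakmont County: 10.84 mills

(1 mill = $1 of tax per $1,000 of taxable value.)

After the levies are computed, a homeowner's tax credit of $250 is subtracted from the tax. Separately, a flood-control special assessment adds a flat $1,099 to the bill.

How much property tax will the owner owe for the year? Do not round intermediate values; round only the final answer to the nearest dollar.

Assessed value = $80,360 × 0.491 = $39,456.76
Windmere Township: $39,456.76 × 0.0045 = $177.55542
City of Linden: $39,456.76 × 0.00798 = $314.8649448
Linden ISD: $39,456.76 × 0.01772 = $699.1737872
Oakmont County: $39,456.76 × 0.01084 = $427.7112784
Levies subtotal = $1,619.3054304
After credit = $1,619.3054304 − $250 = $1,369.3054304
Total = $1,369.3054304 + $1,099 = $2,468.3054304

$2,468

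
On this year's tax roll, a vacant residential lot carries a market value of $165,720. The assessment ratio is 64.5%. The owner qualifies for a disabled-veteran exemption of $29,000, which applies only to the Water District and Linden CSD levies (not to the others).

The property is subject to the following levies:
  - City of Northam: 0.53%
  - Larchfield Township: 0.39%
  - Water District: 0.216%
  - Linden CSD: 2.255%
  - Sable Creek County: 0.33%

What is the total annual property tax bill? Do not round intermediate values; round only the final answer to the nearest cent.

$3,260.76

Assessed value = $165,720 × 0.645 = $106,889.4
City of Northam: $106,889.4 × 0.0053 = $566.51382
Larchfield Township: $106,889.4 × 0.0039 = $416.86866
Water District: ($106,889.4 − $29,000) × 0.00216 = $77,889.4 × 0.00216 = $168.241104
Linden CSD: ($106,889.4 − $29,000) × 0.02255 = $77,889.4 × 0.02255 = $1,756.40597
Sable Creek County: $106,889.4 × 0.0033 = $352.73502
Total = $3,260.764574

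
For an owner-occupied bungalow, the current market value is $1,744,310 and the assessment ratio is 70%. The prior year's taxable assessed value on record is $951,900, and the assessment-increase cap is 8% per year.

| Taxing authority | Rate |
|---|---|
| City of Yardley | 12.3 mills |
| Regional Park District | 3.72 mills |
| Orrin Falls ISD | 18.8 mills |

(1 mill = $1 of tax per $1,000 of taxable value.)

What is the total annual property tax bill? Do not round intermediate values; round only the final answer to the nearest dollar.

$35,797

Uncapped assessed value = $1,744,310 × 0.7 = $1,221,017
Cap limit = $951,900 × 1.08 = $1,028,052
Taxable assessed value = min($1,221,017, $1,028,052) = $1,028,052 (cap binds)
City of Yardley: $1,028,052 × 0.0123 = $12,645.0396
Regional Park District: $1,028,052 × 0.00372 = $3,824.35344
Orrin Falls ISD: $1,028,052 × 0.0188 = $19,327.3776
Total = $35,796.77064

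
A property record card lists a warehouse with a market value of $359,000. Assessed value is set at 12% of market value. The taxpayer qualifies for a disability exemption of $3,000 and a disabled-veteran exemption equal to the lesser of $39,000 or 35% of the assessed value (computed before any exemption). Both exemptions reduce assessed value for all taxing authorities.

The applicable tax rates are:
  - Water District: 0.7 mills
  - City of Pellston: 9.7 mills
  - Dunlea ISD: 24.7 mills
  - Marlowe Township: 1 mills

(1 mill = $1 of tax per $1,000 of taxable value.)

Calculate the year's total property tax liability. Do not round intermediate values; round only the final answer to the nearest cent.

Assessed value = $359,000 × 0.12 = $43,080
Disabled-veteran exemption = min($39,000, 35% × $43,080) = min($39,000, $15,078) = $15,078 (percentage binds)
Taxable value = $43,080 − $3,000 − $15,078 = $25,002
Water District: $25,002 × 0.0007 = $17.5014
City of Pellston: $25,002 × 0.0097 = $242.5194
Dunlea ISD: $25,002 × 0.0247 = $617.5494
Marlowe Township: $25,002 × 0.001 = $25.002
Total = $902.5722

$902.57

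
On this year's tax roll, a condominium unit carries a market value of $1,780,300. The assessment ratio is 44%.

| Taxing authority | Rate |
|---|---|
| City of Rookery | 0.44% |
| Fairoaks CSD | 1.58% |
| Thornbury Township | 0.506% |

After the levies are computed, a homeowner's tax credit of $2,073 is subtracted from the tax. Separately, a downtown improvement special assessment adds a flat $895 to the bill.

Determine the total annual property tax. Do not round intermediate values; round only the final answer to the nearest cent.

$18,608.97

Assessed value = $1,780,300 × 0.44 = $783,332
City of Rookery: $783,332 × 0.0044 = $3,446.6608
Fairoaks CSD: $783,332 × 0.0158 = $12,376.6456
Thornbury Township: $783,332 × 0.00506 = $3,963.65992
Levies subtotal = $19,786.96632
After credit = $19,786.96632 − $2,073 = $17,713.96632
Total = $17,713.96632 + $895 = $18,608.96632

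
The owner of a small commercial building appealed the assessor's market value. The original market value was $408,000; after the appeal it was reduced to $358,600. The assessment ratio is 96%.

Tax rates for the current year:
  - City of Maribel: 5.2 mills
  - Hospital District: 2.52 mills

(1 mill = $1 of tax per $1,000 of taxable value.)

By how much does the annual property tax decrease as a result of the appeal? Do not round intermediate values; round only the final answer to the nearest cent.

Old assessed value = $408,000 × 0.96 = $391,680
New assessed value = $358,600 × 0.96 = $344,256
Combined rate = 0.0052 + 0.00252 = 0.00772
Old tax = $391,680 × 0.00772 = $3,023.7696
New tax = $344,256 × 0.00772 = $2,657.65632
Reduction = $3,023.7696 − $2,657.65632 = $366.11328

$366.11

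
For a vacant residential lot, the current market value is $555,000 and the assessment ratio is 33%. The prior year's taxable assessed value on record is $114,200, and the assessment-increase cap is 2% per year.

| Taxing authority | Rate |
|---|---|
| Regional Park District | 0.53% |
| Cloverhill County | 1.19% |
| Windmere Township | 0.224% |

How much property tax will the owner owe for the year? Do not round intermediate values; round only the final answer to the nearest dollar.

$2,264

Uncapped assessed value = $555,000 × 0.33 = $183,150
Cap limit = $114,200 × 1.02 = $116,484
Taxable assessed value = min($183,150, $116,484) = $116,484 (cap binds)
Regional Park District: $116,484 × 0.0053 = $617.3652
Cloverhill County: $116,484 × 0.0119 = $1,386.1596
Windmere Township: $116,484 × 0.00224 = $260.92416
Total = $2,264.44896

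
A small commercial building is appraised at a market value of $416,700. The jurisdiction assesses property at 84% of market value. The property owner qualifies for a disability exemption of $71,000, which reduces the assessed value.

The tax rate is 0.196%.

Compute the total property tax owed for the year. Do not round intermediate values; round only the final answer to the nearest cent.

$546.89

Assessed value = $416,700 × 0.84 = $350,028
Taxable value = $350,028 − $71,000 = $279,028
Tax = $279,028 × 0.00196 = $546.89488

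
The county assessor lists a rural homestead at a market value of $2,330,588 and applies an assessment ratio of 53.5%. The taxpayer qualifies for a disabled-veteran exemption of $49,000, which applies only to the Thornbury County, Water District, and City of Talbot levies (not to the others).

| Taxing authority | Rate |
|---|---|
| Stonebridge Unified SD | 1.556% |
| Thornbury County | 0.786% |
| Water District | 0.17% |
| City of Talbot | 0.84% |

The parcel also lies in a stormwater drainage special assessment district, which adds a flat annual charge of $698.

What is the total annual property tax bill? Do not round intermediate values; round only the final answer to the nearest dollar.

Assessed value = $2,330,588 × 0.535 = $1,246,864.58
Stonebridge Unified SD: $1,246,864.58 × 0.01556 = $19,401.2128648
Thornbury County: ($1,246,864.58 − $49,000) × 0.00786 = $1,197,864.58 × 0.00786 = $9,415.2155988
Water District: ($1,246,864.58 − $49,000) × 0.0017 = $1,197,864.58 × 0.0017 = $2,036.369786
City of Talbot: ($1,246,864.58 − $49,000) × 0.0084 = $1,197,864.58 × 0.0084 = $10,062.062472
Levies subtotal = $40,914.8607216
Total = $40,914.8607216 + $698 = $41,612.8607216

$41,613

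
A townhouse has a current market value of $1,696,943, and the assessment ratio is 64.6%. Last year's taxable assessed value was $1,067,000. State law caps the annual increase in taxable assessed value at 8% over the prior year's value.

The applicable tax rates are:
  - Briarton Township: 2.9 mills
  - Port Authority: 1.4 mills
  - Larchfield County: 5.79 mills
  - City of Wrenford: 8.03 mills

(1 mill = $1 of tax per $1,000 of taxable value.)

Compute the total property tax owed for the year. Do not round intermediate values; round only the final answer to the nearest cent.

$19,863.60

Uncapped assessed value = $1,696,943 × 0.646 = $1,096,225.178
Cap limit = $1,067,000 × 1.08 = $1,152,360
Taxable assessed value = min($1,096,225.178, $1,152,360) = $1,096,225.178 (cap does not bind)
Briarton Township: $1,096,225.178 × 0.0029 = $3,179.0530162
Port Authority: $1,096,225.178 × 0.0014 = $1,534.7152492
Larchfield County: $1,096,225.178 × 0.00579 = $6,347.14378062
City of Wrenford: $1,096,225.178 × 0.00803 = $8,802.68817934
Total = $19,863.60022536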